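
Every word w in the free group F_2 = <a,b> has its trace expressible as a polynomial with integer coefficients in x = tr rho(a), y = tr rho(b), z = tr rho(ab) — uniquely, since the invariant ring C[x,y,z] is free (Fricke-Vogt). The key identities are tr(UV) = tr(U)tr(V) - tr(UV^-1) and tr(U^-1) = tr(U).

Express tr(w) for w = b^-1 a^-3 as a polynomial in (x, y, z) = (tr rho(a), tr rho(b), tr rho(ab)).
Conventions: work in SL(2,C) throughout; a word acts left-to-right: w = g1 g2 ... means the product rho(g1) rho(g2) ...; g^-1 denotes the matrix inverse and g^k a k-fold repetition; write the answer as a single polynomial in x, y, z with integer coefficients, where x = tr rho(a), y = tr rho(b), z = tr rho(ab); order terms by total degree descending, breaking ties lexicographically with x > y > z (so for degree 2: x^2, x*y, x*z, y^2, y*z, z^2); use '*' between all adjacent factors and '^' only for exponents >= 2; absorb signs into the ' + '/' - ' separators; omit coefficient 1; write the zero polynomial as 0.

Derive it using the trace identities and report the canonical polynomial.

x^2*z - x*y - z

trace(a^-1) = trace(a) = x
trace(a^-1 b) = trace(b) trace(a) - trace(b a)   [inverse elimination on a] = x*y - z
trace(b^-1 a^-1) = trace(a^-1) trace(b) - trace(a^-1 b)   [inverse elimination on b] = z
trace(a^-2 b^-1) = trace(b^-1 a^-1) trace(a) - trace(b^-1)   [inverse elimination on a] = x*z - y
trace(b^-1 a^-3) = trace(a^-2 b^-1) trace(a) - trace(a^-2 b^-1 a)   [inverse elimination on a] = x^2*z - x*y - z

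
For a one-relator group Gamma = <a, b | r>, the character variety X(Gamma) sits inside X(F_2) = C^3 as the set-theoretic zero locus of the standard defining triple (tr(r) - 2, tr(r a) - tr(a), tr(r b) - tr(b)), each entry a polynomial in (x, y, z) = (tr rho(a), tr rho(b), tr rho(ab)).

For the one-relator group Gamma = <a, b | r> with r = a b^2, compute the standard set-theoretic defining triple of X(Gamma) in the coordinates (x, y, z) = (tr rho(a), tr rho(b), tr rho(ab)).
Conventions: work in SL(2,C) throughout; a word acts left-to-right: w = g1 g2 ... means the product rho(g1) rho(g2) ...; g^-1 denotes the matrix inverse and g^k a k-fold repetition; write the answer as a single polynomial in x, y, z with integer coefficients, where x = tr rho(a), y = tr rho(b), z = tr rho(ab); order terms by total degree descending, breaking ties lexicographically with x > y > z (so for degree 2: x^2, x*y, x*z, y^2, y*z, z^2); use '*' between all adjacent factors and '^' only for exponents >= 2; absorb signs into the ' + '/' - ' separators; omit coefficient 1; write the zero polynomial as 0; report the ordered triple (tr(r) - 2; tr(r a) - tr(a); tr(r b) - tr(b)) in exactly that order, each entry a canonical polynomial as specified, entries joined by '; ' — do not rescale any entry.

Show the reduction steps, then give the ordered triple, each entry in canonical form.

apply: tr(a b^2) = tr(b) * tr(a b) - tr(a)  (reduce the b square) = y*z - x
apply: tr(a^2 b) = tr(a) * tr(b a) - tr(b)  (reduce the a square) = x*z - y
tr(a^2) = tr(a) * tr(a) - tr(1)  (reduce the a square) = x^2 - 2
tr(a b^2 a) = tr(b) * tr(a^2 b) - tr(a^2)  (reduce the b square) = x*y*z - x^2 - y^2 + 2
apply: tr(a b^3) = tr(b) * tr(a b^2) - tr(a b) = y^2*z - x*y - z
assemble the triple (tr(r) - 2; tr(r a) - x; tr(r b) - y)

y*z - x - 2; x*y*z - x^2 - y^2 - x + 2; y^2*z - x*y - y - z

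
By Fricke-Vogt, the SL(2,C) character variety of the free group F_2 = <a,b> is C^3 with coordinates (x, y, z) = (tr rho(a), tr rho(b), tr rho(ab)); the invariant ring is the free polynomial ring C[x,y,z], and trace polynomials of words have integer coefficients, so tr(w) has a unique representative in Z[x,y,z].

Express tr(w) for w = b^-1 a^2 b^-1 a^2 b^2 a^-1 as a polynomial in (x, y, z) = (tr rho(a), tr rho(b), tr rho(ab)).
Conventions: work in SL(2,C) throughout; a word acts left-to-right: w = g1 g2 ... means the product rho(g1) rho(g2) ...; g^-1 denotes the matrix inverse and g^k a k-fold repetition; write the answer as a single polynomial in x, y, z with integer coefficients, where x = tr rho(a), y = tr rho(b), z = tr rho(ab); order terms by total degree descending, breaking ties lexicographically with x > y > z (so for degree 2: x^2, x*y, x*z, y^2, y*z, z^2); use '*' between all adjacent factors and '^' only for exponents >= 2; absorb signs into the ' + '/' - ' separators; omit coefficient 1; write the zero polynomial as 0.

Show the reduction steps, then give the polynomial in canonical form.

-x^4*y^3*z + x^5*y^2 + x^3*y^4 + 2*x^3*y^2*z^2 - x^4*y*z - x^2*y*z^3 - 5*x^3*y^2 - x*y^4 - x*y^2*z^2 + 5*x^2*y*z + 3*x*y^2 - x*z^2 + x

tr(a^2 b) = tr(a) * tr(b a) - tr(b)   [square of a] = x*z - y
tr(a^2) = tr(a) * tr(a) - tr(1)   [square of a] = x^2 - 2
tr(a b^2 a) = tr(b) * tr(a^2 b) - tr(a^2)   [square of b] = x*y*z - x^2 - y^2 + 2
tr(a b^2) = tr(b) * tr(a b) - tr(a)   [square of b] = y*z - x
tr(a^2 b^2 a) = tr(a) * tr(a b^2 a) - tr(a b^2)   [square of a] = x^2*y*z - x^3 - x*y^2 - y*z + 3*x
tr(a b a b) = tr(a b) * tr(a b) - tr(1)   [split at a repeated a] = z^2 - 2
tr(b^2 a b a) = tr(b) * tr(a b a b) - tr(a b a)   [square of b] = y*z^2 - x*z - y
tr(b^2 a b) = tr(b) * tr(a b^2) - tr(a b)   [square of b] = y^2*z - x*y - z
tr(a^2 b^2 a b) = tr(a) * tr(b^2 a b a) - tr(b^2 a b)   [square of a] = x*y*z^2 - x^2*z - y^2*z + z
tr(a b^-1 a^2 b^2) = tr(a^2 b^2 a) * tr(b) - tr(a^2 b^2 a b)   [inverse elimination on b] = x^2*y^2*z - x^3*y - x*y^3 - x*y*z^2 + x^2*z + 3*x*y - z
tr(b a^4 b) = tr(a) * tr(b^2 a^3) - tr(b^2 a^2)   [square of a] = x^3*y*z - x^4 - x^2*y^2 - 2*x*y*z + 4*x^2 + y^2 - 2
tr(a b a^2) = tr(a) * tr(a b a) - tr(a b)   [square of a] = x^2*z - x*y - z
tr(b a^4) = tr(a) * tr(a b a^2) - tr(a b a)   [square of a] = x^3*z - x^2*y - 2*x*z + y
tr(b a^4 b^2) = tr(b) * tr(b a^4 b) - tr(b a^4)   [square of b] = x^3*y^2*z - x^4*y - x^2*y^3 - x^3*z - 2*x*y^2*z + 5*x^2*y + y^3 + 2*x*z - 3*y
tr(a b^2 a b a^2) = tr(a) * tr(a b^2 a b a) - tr(a b^2 a b)   [square of a] = x^2*y*z^2 - x^3*z - x*y^2*z - y*z^2 + 2*x*z + y
tr(b a^4 b^2 a) = tr(a) * tr(a b^2 a b a^2) - tr(a b^2 a b a)   [square of a] = x^3*y*z^2 - x^4*z - x^2*y^2*z - 2*x*y*z^2 + 3*x^2*z + y^2*z + x*y - z
tr(a^2 b^2 a^-1 b a^2) = tr(b a^4 b^2) * tr(a) - tr(b a^4 b^2 a)   [inverse elimination on a] = x^4*y^2*z - x^5*y - x^3*y^3 - x^3*y*z^2 - x^2*y^2*z + 5*x^3*y + x*y^3 + 2*x*y*z^2 - x^2*z - y^2*z - 4*x*y + z
tr(b a b a^2) = tr(a) * tr(b a b a) - tr(b a b)   [square of a] = x*z^2 - y*z - x
tr(b a^2 b^3 a) = tr(b) * tr(b a b a^2 b) - tr(b a b a^2)   [square of b] = x*y^2*z^2 - x^2*y*z - y^3*z - x*z^2 + 2*y*z + x
tr(b a^2 b^2) = tr(b) * tr(a^2 b^2) - tr(a^2 b)   [square of b] = x*y^2*z - x^2*y - y^3 - x*z + 3*y
tr(b a^2 b^3) = tr(b) * tr(b a^2 b^2) - tr(b a^2 b)   [square of b] = x*y^3*z - x^2*y^2 - y^4 - 2*x*y*z + x^2 + 4*y^2 - 2
tr(b a^2 b a^2 b^2) = tr(a) * tr(b a^2 b^3 a) - tr(b a^2 b^3)   [square of a] = x^2*y^2*z^2 - x^3*y*z - 2*x*y^3*z + x^2*y^2 - x^2*z^2 + y^4 + 4*x*y*z - 4*y^2 + 2
tr(a b a b a b) = tr(a b a b) * tr(a b) - tr(b a)   [split at a repeated a] = z^3 - 3*z
tr(b^2 a b a b a) = tr(b) * tr(a b a b a b) - tr(a b a b a)   [square of b] = y*z^3 - x*z^2 - 2*y*z + x
tr(b^2 a b a b) = tr(b) * tr(a b a b^2) - tr(a b a b)   [square of b] = y^2*z^2 - x*y*z - y^2 - z^2 + 2
tr(b a^2 b^2 a b a) = tr(a) * tr(b^2 a b a b a) - tr(b^2 a b a b)   [square of a] = x*y*z^3 - x^2*z^2 - y^2*z^2 - x*y*z + x^2 + y^2 + z^2 - 2
tr(b a^2 b^2 a b) = tr(b) * tr(a^2 b^2 a b) - tr(a^2 b^2 a)   [square of b] = x*y^2*z^2 - 2*x^2*y*z - y^3*z + x^3 + x*y^2 + 2*y*z - 3*x
tr(b a^2 b a^2 b^2 a) = tr(a) * tr(b a^2 b^2 a b a) - tr(b a^2 b^2 a b)   [square of a] = x^2*y*z^3 - x^3*z^2 - 2*x*y^2*z^2 + x^2*y*z + y^3*z + x*z^2 - 2*y*z + x
tr(a^2 b^2 a^-1 b a^2 b) = tr(b a^2 b a^2 b^2) * tr(a) - tr(b a^2 b a^2 b^2 a)   [inverse elimination on a] = x^3*y^2*z^2 - x^4*y*z - 2*x^2*y^3*z - x^2*y*z^3 + x^3*y^2 + x*y^4 + 2*x*y^2*z^2 + 3*x^2*y*z - y^3*z - 4*x*y^2 - x*z^2 + 2*y*z + x
tr(a^2 b^-1 a^2 b^2 a^-1 b) = tr(a^2 b^2 a^-1 b a^2) * tr(b) - tr(a^2 b^2 a^-1 b a^2 b)   [inverse elimination on b] = x^4*y^3*z - x^5*y^2 - x^3*y^4 - 2*x^3*y^2*z^2 + x^4*y*z + x^2*y^3*z + x^2*y*z^3 + 4*x^3*y^2 - 4*x^2*y*z + x*z^2 - y*z - x
tr(b^-1 a^2 b^-1 a^2 b^2 a^-1) = tr(a^2 b^-1 a^2 b^2 a^-1) * tr(b) - tr(a^2 b^-1 a^2 b^2 a^-1 b)   [inverse elimination on b] = -x^4*y^3*z + x^5*y^2 + x^3*y^4 + 2*x^3*y^2*z^2 - x^4*y*z - x^2*y*z^3 - 5*x^3*y^2 - x*y^4 - x*y^2*z^2 + 5*x^2*y*z + 3*x*y^2 - x*z^2 + x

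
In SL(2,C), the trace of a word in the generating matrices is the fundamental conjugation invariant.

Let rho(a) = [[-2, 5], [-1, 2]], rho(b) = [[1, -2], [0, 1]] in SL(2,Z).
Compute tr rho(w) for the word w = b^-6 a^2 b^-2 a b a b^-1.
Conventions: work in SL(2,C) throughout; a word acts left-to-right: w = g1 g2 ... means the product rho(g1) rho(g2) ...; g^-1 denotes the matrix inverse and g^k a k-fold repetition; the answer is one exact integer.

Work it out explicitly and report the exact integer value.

38

rho(b^-1) = [[1, 2], [0, 1]]
... * rho(b^-1) = [[1, 2], [0, 1]]  ->  [[1, 4], [0, 1]]
... * rho(b^-1) = [[1, 2], [0, 1]]  ->  [[1, 6], [0, 1]]
... * rho(b^-1) = [[1, 2], [0, 1]]  ->  [[1, 8], [0, 1]]
... * rho(b^-1) = [[1, 2], [0, 1]]  ->  [[1, 10], [0, 1]]
... * rho(b^-1) = [[1, 2], [0, 1]]  ->  [[1, 12], [0, 1]]
... * rho(a) = [[-2, 5], [-1, 2]]  ->  [[-14, 29], [-1, 2]]
... * rho(a) = [[-2, 5], [-1, 2]]  ->  [[-1, -12], [0, -1]]
... * rho(b^-1) = [[1, 2], [0, 1]]  ->  [[-1, -14], [0, -1]]
... * rho(b^-1) = [[1, 2], [0, 1]]  ->  [[-1, -16], [0, -1]]
... * rho(a) = [[-2, 5], [-1, 2]]  ->  [[18, -37], [1, -2]]
... * rho(b) = [[1, -2], [0, 1]]  ->  [[18, -73], [1, -4]]
... * rho(a) = [[-2, 5], [-1, 2]]  ->  [[37, -56], [2, -3]]
... * rho(b^-1) = [[1, 2], [0, 1]]  ->  [[37, 18], [2, 1]]
tr = 37 + 1 = 38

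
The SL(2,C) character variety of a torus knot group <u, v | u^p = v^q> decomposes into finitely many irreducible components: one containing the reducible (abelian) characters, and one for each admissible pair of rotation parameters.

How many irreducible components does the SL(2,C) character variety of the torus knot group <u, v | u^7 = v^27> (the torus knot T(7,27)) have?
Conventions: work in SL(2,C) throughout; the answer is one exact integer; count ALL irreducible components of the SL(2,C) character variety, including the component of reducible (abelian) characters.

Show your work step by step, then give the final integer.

In the torus knot group T(7,27), u^7 = v^27 is central, so an irreducible representation sends it to +I or -I (Schur).
This locks tr(u) to 2*cos(pi*alpha/7), alpha in 1..6, and tr(v) to 2*cos(pi*beta/27), beta in 1..26, on each component of irreducible characters.
u^7 = (-1)^alpha I and v^27 = (-1)^beta I must agree, so alpha and beta have equal parity.
Counting: 3 odd alphas x 13 odd betas + 3 even alphas x 13 even betas = 39 + 39 = 78.
That is 78 components of irreducible characters, and with the reducible (abelian) component the total is 79.

79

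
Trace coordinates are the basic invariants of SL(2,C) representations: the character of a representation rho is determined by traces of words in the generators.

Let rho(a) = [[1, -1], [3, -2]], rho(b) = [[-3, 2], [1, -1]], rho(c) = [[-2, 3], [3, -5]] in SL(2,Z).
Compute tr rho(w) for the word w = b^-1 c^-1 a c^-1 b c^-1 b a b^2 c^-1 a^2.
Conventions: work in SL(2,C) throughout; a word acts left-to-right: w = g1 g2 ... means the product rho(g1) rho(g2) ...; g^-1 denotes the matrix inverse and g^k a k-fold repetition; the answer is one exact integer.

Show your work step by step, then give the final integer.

-70228

rho(b^-1) = [[-1, -2], [-1, -3]]
... * rho(c^-1) = [[-5, -3], [-3, -2]]  ->  [[11, 7], [14, 9]]
... * rho(a) = [[1, -1], [3, -2]]  ->  [[32, -25], [41, -32]]
... * rho(c^-1) = [[-5, -3], [-3, -2]]  ->  [[-85, -46], [-109, -59]]
... * rho(b) = [[-3, 2], [1, -1]]  ->  [[209, -124], [268, -159]]
... * rho(c^-1) = [[-5, -3], [-3, -2]]  ->  [[-673, -379], [-863, -486]]
... * rho(b) = [[-3, 2], [1, -1]]  ->  [[1640, -967], [2103, -1240]]
... * rho(a) = [[1, -1], [3, -2]]  ->  [[-1261, 294], [-1617, 377]]
... * rho(b) = [[-3, 2], [1, -1]]  ->  [[4077, -2816], [5228, -3611]]
... * rho(b) = [[-3, 2], [1, -1]]  ->  [[-15047, 10970], [-19295, 14067]]
... * rho(c^-1) = [[-5, -3], [-3, -2]]  ->  [[42325, 23201], [54274, 29751]]
... * rho(a) = [[1, -1], [3, -2]]  ->  [[111928, -88727], [143527, -113776]]
... * rho(a) = [[1, -1], [3, -2]]  ->  [[-154253, 65526], [-197801, 84025]]
tr = -154253 + 84025 = -70228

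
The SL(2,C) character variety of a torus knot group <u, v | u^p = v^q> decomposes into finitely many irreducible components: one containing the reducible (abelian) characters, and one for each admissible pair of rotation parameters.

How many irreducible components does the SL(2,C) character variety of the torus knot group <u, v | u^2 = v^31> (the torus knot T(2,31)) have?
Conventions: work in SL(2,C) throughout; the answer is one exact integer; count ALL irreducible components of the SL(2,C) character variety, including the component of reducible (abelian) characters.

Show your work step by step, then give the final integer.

In the torus knot group T(2,31), u^2 = v^31 is central, so an irreducible representation sends it to +I or -I (Schur).
So on each irreducible component the traces are pinned: tr(u) = 2*cos(pi*alpha/2) with 1 <= alpha <= 1, tr(v) = 2*cos(pi*beta/31) with 1 <= beta <= 30.
Consistency of u^2 = (-1)^alpha I with v^31 = (-1)^beta I forces alpha = beta (mod 2).
Enumerate parity-matched pairs: 1*15 odd-odd plus 0*15 even-even gives 15.
Total: 15 irreducible-character components + 1 reducible (abelian) component = 16.

16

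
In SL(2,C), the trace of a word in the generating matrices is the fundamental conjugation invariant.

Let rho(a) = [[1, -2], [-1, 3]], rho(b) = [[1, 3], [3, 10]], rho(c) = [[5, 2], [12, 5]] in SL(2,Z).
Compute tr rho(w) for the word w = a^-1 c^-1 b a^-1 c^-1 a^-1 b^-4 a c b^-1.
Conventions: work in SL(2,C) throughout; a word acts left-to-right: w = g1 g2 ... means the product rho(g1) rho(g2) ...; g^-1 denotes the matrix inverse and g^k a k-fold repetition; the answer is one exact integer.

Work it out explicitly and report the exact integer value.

rho(a^-1) = [[3, 2], [1, 1]]
... * rho(c^-1) = [[5, -2], [-12, 5]]  ->  [[-9, 4], [-7, 3]]
... * rho(b) = [[1, 3], [3, 10]]  ->  [[3, 13], [2, 9]]
... * rho(a^-1) = [[3, 2], [1, 1]]  ->  [[22, 19], [15, 13]]
... * rho(c^-1) = [[5, -2], [-12, 5]]  ->  [[-118, 51], [-81, 35]]
... * rho(a^-1) = [[3, 2], [1, 1]]  ->  [[-303, -185], [-208, -127]]
... * rho(b^-1) = [[10, -3], [-3, 1]]  ->  [[-2475, 724], [-1699, 497]]
... * rho(b^-1) = [[10, -3], [-3, 1]]  ->  [[-26922, 8149], [-18481, 5594]]
... * rho(b^-1) = [[10, -3], [-3, 1]]  ->  [[-293667, 88915], [-201592, 61037]]
... * rho(b^-1) = [[10, -3], [-3, 1]]  ->  [[-3203415, 969916], [-2199031, 665813]]
... * rho(a) = [[1, -2], [-1, 3]]  ->  [[-4173331, 9316578], [-2864844, 6395501]]
... * rho(c) = [[5, 2], [12, 5]]  ->  [[90932281, 38236228], [62421792, 26247817]]
... * rho(b^-1) = [[10, -3], [-3, 1]]  ->  [[794614126, -234560615], [545474469, -161017559]]
tr = 794614126 + -161017559 = 633596567

633596567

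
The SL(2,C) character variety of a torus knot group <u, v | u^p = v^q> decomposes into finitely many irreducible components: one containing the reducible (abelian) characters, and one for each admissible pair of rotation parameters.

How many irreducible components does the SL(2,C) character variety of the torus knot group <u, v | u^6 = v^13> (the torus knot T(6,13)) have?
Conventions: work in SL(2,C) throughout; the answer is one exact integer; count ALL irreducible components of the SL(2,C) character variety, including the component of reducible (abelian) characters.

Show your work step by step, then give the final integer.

Gamma = < u, v | u^6 = v^13 > (torus knot T(6,13)); the central element u^6 = v^13 acts as +I or -I in any irreducible SL(2,C) representation.
This locks tr(u) to 2*cos(pi*alpha/6), alpha in 1..5, and tr(v) to 2*cos(pi*beta/13), beta in 1..12, on each component of irreducible characters.
Consistency of u^6 = (-1)^alpha I with v^13 = (-1)^beta I forces alpha = beta (mod 2).
Counting: 3 odd alphas x 6 odd betas + 2 even alphas x 6 even betas = 18 + 12 = 30.
That is 30 components of irreducible characters, and with the reducible (abelian) component the total is 31.

31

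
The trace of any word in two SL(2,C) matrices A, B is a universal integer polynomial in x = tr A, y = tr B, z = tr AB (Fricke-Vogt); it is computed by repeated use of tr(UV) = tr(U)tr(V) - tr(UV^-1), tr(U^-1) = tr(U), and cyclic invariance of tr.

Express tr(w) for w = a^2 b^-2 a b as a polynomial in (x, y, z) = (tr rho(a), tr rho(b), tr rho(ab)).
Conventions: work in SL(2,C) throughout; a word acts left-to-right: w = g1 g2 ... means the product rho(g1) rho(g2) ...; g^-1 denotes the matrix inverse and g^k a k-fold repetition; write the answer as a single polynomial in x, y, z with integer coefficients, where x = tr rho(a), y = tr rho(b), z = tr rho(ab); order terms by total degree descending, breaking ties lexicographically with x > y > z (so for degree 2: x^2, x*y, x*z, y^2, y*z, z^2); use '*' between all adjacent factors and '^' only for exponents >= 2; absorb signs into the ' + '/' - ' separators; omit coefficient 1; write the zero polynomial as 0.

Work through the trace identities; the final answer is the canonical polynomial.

use: trace(a b a) = trace(a) * trace(b a) - trace(b) = x*z - y
apply: trace(a b a^2) = trace(a) * trace(a b a) - trace(a b) = x^2*z - x*y - z
use: trace(b a b a) = trace(b a) * trace(b a) - trace(1) = z^2 - 2
use: trace(b a b) = trace(b) * trace(a b) - trace(a) = y*z - x
trace(a b a^2 b) = trace(a) * trace(b a b a) - trace(b a b) = x*z^2 - y*z - x
use: trace(b^-1 a b a^2) = trace(a b a^2) * trace(b) - trace(a b a^2 b) = x^2*y*z - x*y^2 - x*z^2 + x
trace(a^2 b^-2 a b) = trace(b^-1 a b a^2) * trace(b) - trace(b^-1 a b a^2 b) = x^2*y^2*z - x*y^3 - x*y*z^2 - x^2*z + 2*x*y + z

x^2*y^2*z - x*y^3 - x*y*z^2 - x^2*z + 2*x*y + z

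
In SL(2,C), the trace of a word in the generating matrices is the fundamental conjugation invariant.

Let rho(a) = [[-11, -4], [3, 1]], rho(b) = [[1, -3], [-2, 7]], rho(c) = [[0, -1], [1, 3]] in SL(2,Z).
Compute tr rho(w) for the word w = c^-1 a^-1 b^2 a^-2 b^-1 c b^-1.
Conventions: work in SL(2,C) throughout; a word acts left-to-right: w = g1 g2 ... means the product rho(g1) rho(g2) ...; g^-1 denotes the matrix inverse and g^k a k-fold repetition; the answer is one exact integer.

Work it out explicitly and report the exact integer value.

rho(c^-1) = [[3, 1], [-1, 0]]
... * rho(a^-1) = [[1, 4], [-3, -11]]  ->  [[0, 1], [-1, -4]]
... * rho(b) = [[1, -3], [-2, 7]]  ->  [[-2, 7], [7, -25]]
... * rho(b) = [[1, -3], [-2, 7]]  ->  [[-16, 55], [57, -196]]
... * rho(a^-1) = [[1, 4], [-3, -11]]  ->  [[-181, -669], [645, 2384]]
... * rho(a^-1) = [[1, 4], [-3, -11]]  ->  [[1826, 6635], [-6507, -23644]]
... * rho(b^-1) = [[7, 3], [2, 1]]  ->  [[26052, 12113], [-92837, -43165]]
... * rho(c) = [[0, -1], [1, 3]]  ->  [[12113, 10287], [-43165, -36658]]
... * rho(b^-1) = [[7, 3], [2, 1]]  ->  [[105365, 46626], [-375471, -166153]]
tr = 105365 + -166153 = -60788

-60788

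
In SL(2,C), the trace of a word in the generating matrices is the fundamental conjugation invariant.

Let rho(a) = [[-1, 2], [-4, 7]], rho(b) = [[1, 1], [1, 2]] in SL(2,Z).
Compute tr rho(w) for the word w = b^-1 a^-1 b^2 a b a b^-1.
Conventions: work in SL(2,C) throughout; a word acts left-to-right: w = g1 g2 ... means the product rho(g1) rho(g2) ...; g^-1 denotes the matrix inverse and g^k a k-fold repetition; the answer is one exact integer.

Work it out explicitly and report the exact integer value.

-3553

rho(b^-1) = [[2, -1], [-1, 1]]
... * rho(a^-1) = [[7, -2], [4, -1]]  ->  [[10, -3], [-3, 1]]
... * rho(b) = [[1, 1], [1, 2]]  ->  [[7, 4], [-2, -1]]
... * rho(b) = [[1, 1], [1, 2]]  ->  [[11, 15], [-3, -4]]
... * rho(a) = [[-1, 2], [-4, 7]]  ->  [[-71, 127], [19, -34]]
... * rho(b) = [[1, 1], [1, 2]]  ->  [[56, 183], [-15, -49]]
... * rho(a) = [[-1, 2], [-4, 7]]  ->  [[-788, 1393], [211, -373]]
... * rho(b^-1) = [[2, -1], [-1, 1]]  ->  [[-2969, 2181], [795, -584]]
tr = -2969 + -584 = -3553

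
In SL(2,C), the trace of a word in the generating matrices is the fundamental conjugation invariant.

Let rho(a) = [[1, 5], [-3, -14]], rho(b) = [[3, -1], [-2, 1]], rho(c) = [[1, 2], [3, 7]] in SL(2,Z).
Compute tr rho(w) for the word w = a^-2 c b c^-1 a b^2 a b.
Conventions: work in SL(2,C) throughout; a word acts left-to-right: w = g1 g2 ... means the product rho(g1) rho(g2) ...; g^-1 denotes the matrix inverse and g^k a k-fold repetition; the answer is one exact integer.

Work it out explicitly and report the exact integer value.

-4086673

rho(a^-1) = [[-14, -5], [3, 1]]
... * rho(a^-1) = [[-14, -5], [3, 1]]  ->  [[181, 65], [-39, -14]]
... * rho(c) = [[1, 2], [3, 7]]  ->  [[376, 817], [-81, -176]]
... * rho(b) = [[3, -1], [-2, 1]]  ->  [[-506, 441], [109, -95]]
... * rho(c^-1) = [[7, -2], [-3, 1]]  ->  [[-4865, 1453], [1048, -313]]
... * rho(a) = [[1, 5], [-3, -14]]  ->  [[-9224, -44667], [1987, 9622]]
... * rho(b) = [[3, -1], [-2, 1]]  ->  [[61662, -35443], [-13283, 7635]]
... * rho(b) = [[3, -1], [-2, 1]]  ->  [[255872, -97105], [-55119, 20918]]
... * rho(a) = [[1, 5], [-3, -14]]  ->  [[547187, 2638830], [-117873, -568447]]
... * rho(b) = [[3, -1], [-2, 1]]  ->  [[-3636099, 2091643], [783275, -450574]]
tr = -3636099 + -450574 = -4086673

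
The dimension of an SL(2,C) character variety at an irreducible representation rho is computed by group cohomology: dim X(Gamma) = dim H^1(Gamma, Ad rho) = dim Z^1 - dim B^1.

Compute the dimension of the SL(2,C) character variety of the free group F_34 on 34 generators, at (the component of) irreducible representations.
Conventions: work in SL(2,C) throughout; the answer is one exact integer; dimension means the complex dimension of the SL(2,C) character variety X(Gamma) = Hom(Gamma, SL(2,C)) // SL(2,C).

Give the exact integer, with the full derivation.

99

Gamma = F_34 has 34 generators and no relators.
A cocycle picks one sl_2 vector per generator freely, giving dim Z^1 = 3*34 = 102.
dim B^1 = 3: the coboundary map is injective because an irreducible image has centralizer 0 in sl_2.
Therefore dim X = 102 - 3 = 99.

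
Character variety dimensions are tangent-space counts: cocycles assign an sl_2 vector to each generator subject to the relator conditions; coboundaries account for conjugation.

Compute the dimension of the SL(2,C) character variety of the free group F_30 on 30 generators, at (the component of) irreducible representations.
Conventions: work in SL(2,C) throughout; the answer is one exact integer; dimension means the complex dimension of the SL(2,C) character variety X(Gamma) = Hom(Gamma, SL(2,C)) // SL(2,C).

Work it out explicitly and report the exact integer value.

87

Gamma = F_30 has 30 generators and no relators.
A cocycle picks one sl_2 vector per generator freely, giving dim Z^1 = 3*30 = 90.
At an irreducible rho the centralizer of the image in sl_2 is 0, so the coboundary map sl_2 -> Z^1 is injective: dim B^1 = 3.
dim X = dim H^1 = dim Z^1 - dim B^1 = 90 - 3 = 87.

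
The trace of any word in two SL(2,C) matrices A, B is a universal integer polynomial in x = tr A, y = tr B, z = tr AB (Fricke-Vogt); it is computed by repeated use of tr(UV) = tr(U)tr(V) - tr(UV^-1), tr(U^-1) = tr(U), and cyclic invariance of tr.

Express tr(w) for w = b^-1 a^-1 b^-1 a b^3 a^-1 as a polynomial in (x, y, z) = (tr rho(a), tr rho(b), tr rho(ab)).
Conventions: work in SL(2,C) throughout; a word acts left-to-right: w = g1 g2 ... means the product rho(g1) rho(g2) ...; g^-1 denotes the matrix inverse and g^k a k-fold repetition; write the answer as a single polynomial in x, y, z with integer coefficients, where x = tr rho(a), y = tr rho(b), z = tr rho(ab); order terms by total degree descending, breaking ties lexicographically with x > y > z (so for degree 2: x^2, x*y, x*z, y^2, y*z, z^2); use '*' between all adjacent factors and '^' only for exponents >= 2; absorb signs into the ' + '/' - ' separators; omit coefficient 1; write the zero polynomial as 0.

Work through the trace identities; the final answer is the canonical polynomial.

-x*y^3*z^2 + x^2*y^2*z + y^4*z + y^2*z^3 + x*y*z^2 - x^2*z - 5*y^2*z - z^3 + x*y + 3*z

use: tr(b^2) = tr(b) * tr(b) - tr(1)  (reduce the b square) = y^2 - 2
use: tr(b^3) = tr(b) * tr(b^2) - tr(b)  (reduce the b square) = y^3 - 3*y
tr(a b^2) = tr(b) * tr(a b) - tr(a)  (reduce the b square) = y*z - x
use: tr(a b^3) = tr(b) * tr(a b^2) - tr(a b)  (reduce the b square) = y^2*z - x*y - z
apply: tr(b a b^3) = tr(b) * tr(a b^3) - tr(a b^2)  (reduce the b square) = y^3*z - x*y^2 - 2*y*z + x
use: tr(a b a b) = tr(a b) * tr(a b) - tr(1)  (split on a) = z^2 - 2
tr(a b a) = tr(a) * tr(b a) - tr(b)  (reduce the a square) = x*z - y
tr(b a b a b) = tr(b) * tr(a b a b) - tr(a b a)  (reduce the b square) = y*z^2 - x*z - y
tr(b a b^3 a) = tr(b) * tr(b a b a b) - tr(b a b a)  (reduce the b square) = y^2*z^2 - x*y*z - y^2 - z^2 + 2
apply: tr(a b^3 a^-1 b) = tr(b a b^3) * tr(a) - tr(b a b^3 a)  (eliminate a^-1) = x*y^3*z - x^2*y^2 - y^2*z^2 - x*y*z + x^2 + y^2 + z^2 - 2
tr(b^-1 a b^3 a^-1) = tr(a b^3 a^-1) * tr(b) - tr(a b^3 a^-1 b)  (eliminate b^-1) = -x*y^3*z + x^2*y^2 + y^4 + y^2*z^2 + x*y*z - x^2 - 4*y^2 - z^2 + 2
tr(b^-1 a b^3 a^-1 b^-1) = tr(b^-1 a b^3 a^-1) * tr(b) - tr(b^-1 a b^3 a^-1 b)  (eliminate b^-1) = -x*y^4*z + x^2*y^3 + y^5 + y^3*z^2 + x*y^2*z - x^2*y - 5*y^3 - y*z^2 + 5*y
tr(b^4) = tr(b) * tr(b^3) - tr(b^2)  (reduce the b square) = y^4 - 4*y^2 + 2
tr(b a^2 b^3) = tr(a) * tr(b^4 a) - tr(b^4)  (reduce the a square) = x*y^3*z - x^2*y^2 - y^4 - 2*x*y*z + x^2 + 4*y^2 - 2
apply: tr(b a^2 b^3 a) = tr(a) * tr(b^3 a b a) - tr(b^3 a b)  (reduce the a square) = x*y^2*z^2 - x^2*y*z - y^3*z - x*z^2 + 2*y*z + x
use: tr(a b^3 a^-1 b a) = tr(b a^2 b^3) * tr(a) - tr(b a^2 b^3 a)  (eliminate a^-1) = x^2*y^3*z - x^3*y^2 - x*y^4 - x*y^2*z^2 - x^2*y*z + y^3*z + x^3 + 4*x*y^2 + x*z^2 - 2*y*z - 3*x
tr(b a b a b^3) = tr(b) * tr(b a b a b^2) - tr(b a b a b)  (reduce the b square) = y^3*z^2 - x*y^2*z - y^3 - 2*y*z^2 + x*z + 3*y
tr(a b a b a b) = tr(b a) * tr(b a b a) - tr(b^-1 a^-1)  (split on b) = z^3 - 3*z
tr(a b a b a) = tr(a) * tr(b a b a) - tr(b a b)  (reduce the a square) = x*z^2 - y*z - x
apply: tr(a b a b a b^2) = tr(b) * tr(a b a b a b) - tr(a b a b a)  (reduce the b square) = y*z^3 - x*z^2 - 2*y*z + x
apply: tr(b a b a b^3 a) = tr(b) * tr(a b a b a b^2) - tr(a b a b a b)  (reduce the b square) = y^2*z^3 - x*y*z^2 - 2*y^2*z - z^3 + x*y + 3*z
apply: tr(a b^3 a^-1 b a b) = tr(b a b a b^3) * tr(a) - tr(b a b a b^3 a)  (eliminate a^-1) = x*y^3*z^2 - x^2*y^2*z - y^2*z^3 - x*y^3 - x*y*z^2 + x^2*z + 2*y^2*z + z^3 + 2*x*y - 3*z
tr(a b^-1 a b^3 a^-1 b) = tr(a b^3 a^-1 b a) * tr(b) - tr(a b^3 a^-1 b a b)  (eliminate b^-1) = x^2*y^4*z - x^3*y^3 - x*y^5 - 2*x*y^3*z^2 + y^4*z + y^2*z^3 + x^3*y + 5*x*y^3 + 2*x*y*z^2 - x^2*z - 4*y^2*z - z^3 - 5*x*y + 3*z
tr(b^-1 a b^3 a^-1 b^-1 a) = tr(a b^-1 a b^3 a^-1) * tr(b) - tr(a b^-1 a b^3 a^-1 b)  (eliminate b^-1) = -x^2*y^4*z + x^3*y^3 + x*y^5 + 2*x*y^3*z^2 - y^4*z - y^2*z^3 - x^3*y - 5*x*y^3 - 2*x*y*z^2 + x^2*z + 5*y^2*z + z^3 + 4*x*y - 3*z
tr(b^-1 a^-1 b^-1 a b^3 a^-1) = tr(b^-1 a b^3 a^-1 b^-1) * tr(a) - tr(b^-1 a b^3 a^-1 b^-1 a)  (eliminate a^-1) = -x*y^3*z^2 + x^2*y^2*z + y^4*z + y^2*z^3 + x*y*z^2 - x^2*z - 5*y^2*z - z^3 + x*y + 3*z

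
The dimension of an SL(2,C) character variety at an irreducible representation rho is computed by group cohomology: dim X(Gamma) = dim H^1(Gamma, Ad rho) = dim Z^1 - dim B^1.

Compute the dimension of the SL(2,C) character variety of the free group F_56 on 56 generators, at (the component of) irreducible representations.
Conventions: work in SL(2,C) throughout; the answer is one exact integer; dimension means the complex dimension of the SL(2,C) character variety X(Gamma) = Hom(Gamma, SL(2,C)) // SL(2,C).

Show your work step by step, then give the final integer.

165

Here Gamma is free of rank 56 — no relator constrains a cocycle.
A cocycle picks one sl_2 vector per generator freely, giving dim Z^1 = 3*56 = 168.
dim B^1 = 3: the coboundary map is injective because an irreducible image has centralizer 0 in sl_2.
Therefore dim X = 168 - 3 = 165.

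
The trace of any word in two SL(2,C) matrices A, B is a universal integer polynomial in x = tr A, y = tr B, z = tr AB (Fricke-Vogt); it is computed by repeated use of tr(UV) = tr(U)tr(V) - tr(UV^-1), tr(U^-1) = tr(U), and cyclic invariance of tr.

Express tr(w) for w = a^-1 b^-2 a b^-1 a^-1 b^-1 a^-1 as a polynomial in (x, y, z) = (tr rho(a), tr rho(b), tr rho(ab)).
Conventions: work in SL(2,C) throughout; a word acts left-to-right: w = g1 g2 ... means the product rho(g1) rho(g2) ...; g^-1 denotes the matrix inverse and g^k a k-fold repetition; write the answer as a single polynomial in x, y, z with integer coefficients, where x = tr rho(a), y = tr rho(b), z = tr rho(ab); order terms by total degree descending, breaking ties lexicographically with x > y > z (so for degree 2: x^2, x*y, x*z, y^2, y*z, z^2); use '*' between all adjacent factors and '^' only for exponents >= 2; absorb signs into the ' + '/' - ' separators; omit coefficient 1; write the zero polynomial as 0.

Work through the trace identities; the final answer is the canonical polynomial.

reduce: trace(a^-1) = trace(a) = x
so trace(a^-1 b) = trace(b)*trace(a) - trace(b a) = x*y - z
so trace(b^-1 a^-1) = trace(a^-1)*trace(b) - trace(a^-1 b) = z
trace(b a b) = trace(b)*trace(a b) - trace(a) = y*z - x
so trace(b a b a) = trace(b a)*trace(b a) - trace(1) = z^2 - 2
so trace(a^-1 b a b) = trace(b a b)*trace(a) - trace(b a b a) = x*y*z - x^2 - z^2 + 2
so trace(a^-2 b a b) = trace(a^-1 b a b)*trace(a) - trace(a^-1 b a b a) = x^2*y*z - x^3 - x*z^2 - y*z + 3*x
reduce: trace(a b^-1 a^-2 b) = trace(a^-2 b a)*trace(b) - trace(a^-2 b a b) = -x^2*y*z + x^3 + x*y^2 + x*z^2 - 3*x
trace(a b^-1 a^-2 b^-1) = trace(a b^-1 a^-2)*trace(b) - trace(a b^-1 a^-2 b) = x^2*y*z - x^3 - x*y^2 - x*z^2 + y*z + 3*x
trace(b^-1 a^-2 b^-2 a) = trace(a b^-1 a^-2 b^-1)*trace(b) - trace(a b^-1 a^-2) = x^2*y^2*z - x^3*y - x*y^3 - x*y*z^2 + y^2*z + 3*x*y - z
reduce: trace(b^-1 a^-2 b^-2 a b^-1) = trace(b^-1 a^-2 b^-2 a)*trace(b) - trace(b^-1 a^-2 b^-2 a b) = x^2*y^3*z - x^3*y^2 - x*y^4 - x*y^2*z^2 + y^3*z + 3*x*y^2 - 2*y*z + x
trace(a^2) = trace(a)*trace(a) - trace(1) = x^2 - 2
so trace(a^2 b) = trace(a)*trace(b a) - trace(b) = x*z - y
so trace(a^2 b^-1) = trace(a^2)*trace(b) - trace(a^2 b) = x^2*y - x*z - y
so trace(b^-1 a^2 b^-1) = trace(a^2 b^-1)*trace(b) - trace(a^2) = x^2*y^2 - x*y*z - x^2 - y^2 + 2
trace(a b^-1 a^-2 b^-1 a) = trace(a^-1 b^-1 a^2 b^-1)*trace(a) - trace(a^-1 b^-1 a^2 b^-1 a) = x^3*y*z - x^4 - x^2*y^2 - x^2*z^2 + 4*x^2 + y^2 - 2
so trace(a b a b a) = trace(a)*trace(b a b a) - trace(b a b) = x*z^2 - y*z - x
reduce: trace(a b a b a b) = trace(a b a b)*trace(a b) - trace(b a) = z^3 - 3*z
so trace(b a b a b^-1 a) = trace(a b a b a)*trace(b) - trace(a b a b a b) = x*y*z^2 - y^2*z - z^3 - x*y + 3*z
trace(a b a b^-1 a^-1 b) = trace(b a b a b^-1)*trace(a) - trace(b a b a b^-1 a) = -x*y*z^2 + x^2*z + y^2*z + z^3 - 3*z
so trace(a^-1 b^-1 a b a b^-1) = trace(a b a b^-1 a^-1)*trace(b) - trace(a b a b^-1 a^-1 b) = x*y*z^2 - x^2*z - y^2*z - z^3 + x*y + 3*z
trace(a b a b^-1) = trace(a b a)*trace(b) - trace(a b a b) = x*y*z - y^2 - z^2 + 2
so trace(b^-1 a b a b^-1) = trace(a b a b^-1)*trace(b) - trace(a b a) = x*y^2*z - y^3 - y*z^2 - x*z + 3*y
so trace(a b^-1 a^-2 b^-1 a b) = trace(a^-1 b^-1 a b a b^-1)*trace(a) - trace(a^-1 b^-1 a b a b^-1 a) = x^2*y*z^2 - x^3*z - 2*x*y^2*z - x*z^3 + x^2*y + y^3 + y*z^2 + 4*x*z - 3*y
trace(a b^-1 a b^-1 a^-2 b^-1) = trace(a b^-1 a^-2 b^-1 a)*trace(b) - trace(a b^-1 a^-2 b^-1 a b) = x^3*y^2*z - x^4*y - x^2*y^3 - 2*x^2*y*z^2 + x^3*z + 2*x*y^2*z + x*z^3 + 3*x^2*y - y*z^2 - 4*x*z + y
so trace(b^-1 a^-2 b^-2 a b^-1 a) = trace(a b^-1 a b^-1 a^-2 b^-1)*trace(b) - trace(a b^-1 a b^-1 a^-2) = x^3*y^3*z - x^4*y^2 - x^2*y^4 - 2*x^2*y^2*z^2 + x^3*y*z + 2*x*y^3*z + x*y*z^3 + 3*x^2*y^2 - y^2*z^2 - 5*x*y*z + x^2 + y^2 + z^2 - 2
trace(a^-1 b^-2 a b^-1 a^-1 b^-1 a^-1) = trace(b^-1 a^-2 b^-2 a b^-1)*trace(a) - trace(b^-1 a^-2 b^-2 a b^-1 a) = x^2*y^2*z^2 - x^3*y*z - x*y^3*z - x*y*z^3 + y^2*z^2 + 3*x*y*z - y^2 - z^2 + 2

x^2*y^2*z^2 - x^3*y*z - x*y^3*z - x*y*z^3 + y^2*z^2 + 3*x*y*z - y^2 - z^2 + 2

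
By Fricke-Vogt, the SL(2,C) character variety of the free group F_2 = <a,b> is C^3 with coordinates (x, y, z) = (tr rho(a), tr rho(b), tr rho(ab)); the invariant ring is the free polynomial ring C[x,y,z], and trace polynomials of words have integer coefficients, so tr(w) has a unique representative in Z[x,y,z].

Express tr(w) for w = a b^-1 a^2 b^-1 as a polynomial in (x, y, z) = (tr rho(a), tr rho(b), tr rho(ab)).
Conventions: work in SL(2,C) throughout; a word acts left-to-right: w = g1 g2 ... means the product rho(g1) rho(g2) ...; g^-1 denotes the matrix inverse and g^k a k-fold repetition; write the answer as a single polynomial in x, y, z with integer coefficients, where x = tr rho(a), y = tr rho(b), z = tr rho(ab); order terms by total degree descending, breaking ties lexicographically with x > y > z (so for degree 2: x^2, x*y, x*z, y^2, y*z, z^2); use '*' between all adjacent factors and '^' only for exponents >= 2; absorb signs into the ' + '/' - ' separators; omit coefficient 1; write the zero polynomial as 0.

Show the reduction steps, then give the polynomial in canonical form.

x^3*y^2 - 2*x^2*y*z - x*y^2 + x*z^2 + y*z - x

trace(a^2) = trace(a)*trace(a) - trace(1)   [square of a] = x^2 - 2
next, trace(a^3) = trace(a)*trace(a^2) - trace(a)   [square of a] = x^3 - 3*x
trace(b a^2) = trace(a)*trace(b a) - trace(b)   [square of a] = x*z - y
and trace(a^3 b) = trace(a)*trace(b a^2) - trace(b a)   [square of a] = x^2*z - x*y - z
trace(a b^-1 a^2) = trace(a^3)*trace(b) - trace(a^3 b)   [inverse elimination on b] = x^3*y - x^2*z - 2*x*y + z
trace(b a b a) = trace(a b)*trace(a b) - trace(1)   [split at a repeated a] = z^2 - 2
trace(b a b) = trace(b)*trace(a b) - trace(a)   [square of b] = y*z - x
trace(a^2 b a b) = trace(a)*trace(b a b a) - trace(b a b)   [square of a] = x*z^2 - y*z - x
next, trace(a b^-1 a^2 b) = trace(a^2 b a)*trace(b) - trace(a^2 b a b)   [inverse elimination on b] = x^2*y*z - x*y^2 - x*z^2 + x
trace(a b^-1 a^2 b^-1) = trace(a b^-1 a^2)*trace(b) - trace(a b^-1 a^2 b)   [inverse elimination on b] = x^3*y^2 - 2*x^2*y*z - x*y^2 + x*z^2 + y*z - x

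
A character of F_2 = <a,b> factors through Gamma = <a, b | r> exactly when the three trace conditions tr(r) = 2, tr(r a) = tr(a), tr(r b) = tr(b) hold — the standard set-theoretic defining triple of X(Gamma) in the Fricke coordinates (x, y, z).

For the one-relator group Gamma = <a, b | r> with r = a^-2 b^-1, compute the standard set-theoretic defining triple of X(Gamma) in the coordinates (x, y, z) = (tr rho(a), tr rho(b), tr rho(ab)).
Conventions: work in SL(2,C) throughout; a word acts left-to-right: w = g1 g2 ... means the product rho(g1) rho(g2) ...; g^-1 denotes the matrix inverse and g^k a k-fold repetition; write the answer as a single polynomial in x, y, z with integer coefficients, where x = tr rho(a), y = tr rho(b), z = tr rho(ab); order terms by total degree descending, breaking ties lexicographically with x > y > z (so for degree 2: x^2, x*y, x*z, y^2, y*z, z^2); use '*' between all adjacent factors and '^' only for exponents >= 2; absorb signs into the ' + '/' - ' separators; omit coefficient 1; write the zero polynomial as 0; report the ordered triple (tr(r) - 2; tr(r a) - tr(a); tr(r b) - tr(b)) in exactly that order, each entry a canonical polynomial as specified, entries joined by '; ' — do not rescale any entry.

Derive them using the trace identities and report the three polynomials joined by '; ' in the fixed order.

x*z - y - 2; -x + z; x^2 - y - 2

apply: trace(a^-1) = trace(a) = x
trace(a^-1 b) = trace(b) trace(a) - trace(b a) = x*y - z
use: trace(a^-1 b^-1) = trace(a^-1) trace(b) - trace(a^-1 b) = z
use: trace(a^-2 b^-1) = trace(a^-1 b^-1) trace(a) - trace(a^-1 b^-1 a) = x*z - y
trace(a^-2) = trace(a^-1) trace(a) - trace(1) = x^2 - 2
assemble the triple (trace(r) - 2; trace(r a) - x; trace(r b) - y)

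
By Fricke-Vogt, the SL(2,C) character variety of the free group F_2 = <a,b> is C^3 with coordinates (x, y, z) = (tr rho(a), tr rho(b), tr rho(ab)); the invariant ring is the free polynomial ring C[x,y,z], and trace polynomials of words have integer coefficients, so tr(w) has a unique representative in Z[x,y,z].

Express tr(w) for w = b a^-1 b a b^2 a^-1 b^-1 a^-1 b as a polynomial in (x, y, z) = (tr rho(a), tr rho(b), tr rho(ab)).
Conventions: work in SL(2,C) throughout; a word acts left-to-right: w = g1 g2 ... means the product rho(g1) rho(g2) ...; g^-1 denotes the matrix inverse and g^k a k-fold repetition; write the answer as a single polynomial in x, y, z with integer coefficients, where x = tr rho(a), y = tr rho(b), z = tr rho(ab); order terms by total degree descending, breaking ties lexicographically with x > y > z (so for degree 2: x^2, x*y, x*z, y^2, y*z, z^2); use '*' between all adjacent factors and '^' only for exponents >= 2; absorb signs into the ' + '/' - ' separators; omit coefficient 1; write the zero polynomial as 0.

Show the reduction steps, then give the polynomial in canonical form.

tr(b a b) = tr(b) tr(a b) - tr(a)   [square of b] = y*z - x
tr(b^2 a b) = tr(b) tr(b a b) - tr(b a)   [square of b] = y^2*z - x*y - z
tr(b^2 a b^2) = tr(b) tr(b^2 a b) - tr(b^2 a)   [square of b] = y^3*z - x*y^2 - 2*y*z + x
tr(b^3 a b^2) = tr(b) tr(b^2 a b^2) - tr(b^2 a b)   [square of b] = y^4*z - x*y^3 - 3*y^2*z + 2*x*y + z
tr(a b a b) = tr(b a) tr(b a) - tr(1)   [split at a repeated b] = z^2 - 2
tr(a b a) = tr(a) tr(b a) - tr(b)   [square of a] = x*z - y
tr(a b^2 a b) = tr(b) tr(a b a b) - tr(a b a)   [square of b] = y*z^2 - x*z - y
tr(b^2) = tr(b) tr(b) - tr(1)   [square of b] = y^2 - 2
tr(a b^2 a) = tr(a) tr(b^2 a) - tr(b^2)   [square of a] = x*y*z - x^2 - y^2 + 2
tr(a b^2 a b^2) = tr(b) tr(a b^2 a b) - tr(a b^2 a)   [square of b] = y^2*z^2 - 2*x*y*z + x^2 - 2
tr(b^3 a b^2 a) = tr(b) tr(a b^2 a b^2) - tr(a b^2 a b)   [square of b] = y^3*z^2 - 2*x*y^2*z + x^2*y - y*z^2 + x*z - y
tr(b a b^2 a^-1 b^2) = tr(b^3 a b^2) tr(a) - tr(b^3 a b^2 a)   [inverse elimination on a] = x*y^4*z - x^2*y^3 - y^3*z^2 - x*y^2*z + x^2*y + y*z^2 + y
tr(b^2 a b a b) = tr(b) tr(a b a b^2) - tr(a b a b)   [square of b] = y^2*z^2 - x*y*z - y^2 - z^2 + 2
tr(b^2 a b a b^2) = tr(b) tr(b^2 a b a b) - tr(b^2 a b a)   [square of b] = y^3*z^2 - x*y^2*z - y^3 - 2*y*z^2 + x*z + 3*y
tr(a b a b a b) = tr(a b a b) tr(a b) - tr(b a)   [split at a repeated a] = z^3 - 3*z
tr(a b a b a) = tr(a) tr(b a b a) - tr(b a b)   [square of a] = x*z^2 - y*z - x
tr(a b^2 a b a b) = tr(b) tr(a b a b a b) - tr(a b a b a)   [square of b] = y*z^3 - x*z^2 - 2*y*z + x
tr(a b a^2) = tr(a) tr(a b a) - tr(a b)   [square of a] = x^2*z - x*y - z
tr(a b^2 a b a) = tr(b) tr(a b a^2 b) - tr(a b a^2)   [square of b] = x*y*z^2 - x^2*z - y^2*z + z
tr(b^2 a b a b^2 a) = tr(b) tr(a b^2 a b a b) - tr(a b^2 a b a)   [square of b] = y^2*z^3 - 2*x*y*z^2 + x^2*z - y^2*z + x*y - z
tr(b a b^2 a^-1 b^2 a) = tr(b^2 a b a b^2) tr(a) - tr(b^2 a b a b^2 a)   [inverse elimination on a] = x*y^3*z^2 - x^2*y^2*z - y^2*z^3 - x*y^3 + y^2*z + 2*x*y + z
tr(b^2 a^-1 b a b^2 a^-1) = tr(b a b^2 a^-1 b^2) tr(a) - tr(b a b^2 a^-1 b^2 a)   [inverse elimination on a] = x^2*y^4*z - x^3*y^3 - 2*x*y^3*z^2 + y^2*z^3 + x^3*y + x*y^3 + x*y*z^2 - y^2*z - x*y - z
tr(b^2 a^-1 b a b^2) = tr(b a b^4) tr(a) - tr(b a b^4 a)   [inverse elimination on a] = x*y^4*z - x^2*y^3 - y^3*z^2 - 2*x*y^2*z + 2*x^2*y + y^3 + 2*y*z^2 - 3*y
tr(a^-1 b^2 a^-1 b a b^2 a^-1) = tr(b^2 a^-1 b a b^2 a^-1) tr(a) - tr(b^2 a^-1 b a b^2)   [inverse elimination on a] = x^3*y^4*z - x^4*y^3 - 2*x^2*y^3*z^2 - x*y^4*z + x*y^2*z^3 + x^4*y + 2*x^2*y^3 + x^2*y*z^2 + y^3*z^2 + x*y^2*z - 3*x^2*y - y^3 - 2*y*z^2 - x*z + 3*y
tr(b^3 a b^3) = tr(b) tr(a b^5) - tr(a b^4)   [square of b] = y^5*z - x*y^4 - 4*y^3*z + 3*x*y^2 + 3*y*z - x
tr(b^3 a b^3 a) = tr(b) tr(b a b^3 a b) - tr(b a b^3 a)   [square of b] = y^4*z^2 - 2*x*y^3*z + x^2*y^2 - 2*y^2*z^2 + 2*x*y*z + z^2 - 2
tr(b a^-1 b^3 a b^2) = tr(b^3 a b^3) tr(a) - tr(b^3 a b^3 a)   [inverse elimination on a] = x*y^5*z - x^2*y^4 - y^4*z^2 - 2*x*y^3*z + 2*x^2*y^2 + 2*y^2*z^2 + x*y*z - x^2 - z^2 + 2
tr(b^3 a b^2 a b) = tr(b) tr(b a b^2 a b^2) - tr(b a b^2 a b)   [square of b] = y^4*z^2 - 2*x*y^3*z + x^2*y^2 - 2*y^2*z^2 + 3*x*y*z - x^2 - y^2 + 2
tr(b^3 a b^2 a b a) = tr(b) tr(a b^2 a b a b^2) - tr(a b^2 a b a b)   [square of b] = y^3*z^3 - 2*x*y^2*z^2 + x^2*y*z - y^3*z - y*z^3 + x*y^2 + x*z^2 + y*z - x
tr(b a^-1 b^3 a b^2 a) = tr(b^3 a b^2 a b) tr(a) - tr(b^3 a b^2 a b a)   [inverse elimination on a] = x*y^4*z^2 - 2*x^2*y^3*z - y^3*z^3 + x^3*y^2 + 2*x^2*y*z + y^3*z + y*z^3 - x^3 - 2*x*y^2 - x*z^2 - y*z + 3*x
tr(b a b^2 a^-1 b a^-1 b^2) = tr(b a^-1 b^3 a b^2) tr(a) - tr(b a^-1 b^3 a b^2 a)   [inverse elimination on a] = x^2*y^5*z - x^3*y^4 - 2*x*y^4*z^2 + y^3*z^3 + x^3*y^2 + 2*x*y^2*z^2 - x^2*y*z - y^3*z - y*z^3 + 2*x*y^2 + y*z - x
tr(b^3 a b a b^2) = tr(b) tr(a b a b^4) - tr(a b a b^3)   [square of b] = y^4*z^2 - x*y^3*z - y^4 - 3*y^2*z^2 + 2*x*y*z + 4*y^2 + z^2 - 2
tr(a b^3 a b a b) = tr(b) tr(a b a b a b^2) - tr(a b a b a b)   [square of b] = y^2*z^3 - x*y*z^2 - 2*y^2*z - z^3 + x*y + 3*z
tr(a b^3 a b a) = tr(a) tr(b^3 a b a) - tr(b^3 a b)   [square of a] = x*y^2*z^2 - x^2*y*z - y^3*z - x*z^2 + 2*y*z + x
tr(b^3 a b a b^2 a) = tr(b) tr(a b^3 a b a b) - tr(a b^3 a b a)   [square of b] = y^3*z^3 - 2*x*y^2*z^2 + x^2*y*z - y^3*z - y*z^3 + x*y^2 + x*z^2 + y*z - x
tr(b^2 a b a b^2 a^-1 b) = tr(b^3 a b a b^2) tr(a) - tr(b^3 a b a b^2 a)   [inverse elimination on a] = x*y^4*z^2 - x^2*y^3*z - y^3*z^3 - x*y^4 - x*y^2*z^2 + x^2*y*z + y^3*z + y*z^3 + 3*x*y^2 - y*z - x
tr(a b a b a b a b) = tr(a b a b) tr(a b a b) - tr(1)   [split at a repeated a] = z^4 - 4*z^2 + 2
tr(a b a b a b a) = tr(a) tr(b a b a b a) - tr(b a b a b)   [square of a] = x*z^3 - y*z^2 - 2*x*z + y
tr(a b a b^2 a b a b) = tr(b) tr(a b a b a b a b) - tr(a b a b a b a)   [square of b] = y*z^4 - x*z^3 - 3*y*z^2 + 2*x*z + y
tr(a b a^2 b a) = tr(a) tr(b a^2 b a) - tr(b a^2 b)   [square of a] = x^2*z^2 - 2*x*y*z + y^2 - 2
tr(a b a b^2 a b a) = tr(b) tr(a b a^2 b a b) - tr(a b a^2 b a)   [square of b] = x*y*z^3 - x^2*z^2 - y^2*z^2 + 2
tr(b a b^2 a b a b^2 a) = tr(b) tr(a b a b^2 a b a b) - tr(a b a b^2 a b a)   [square of b] = y^2*z^4 - 2*x*y*z^3 + x^2*z^2 - 2*y^2*z^2 + 2*x*y*z + y^2 - 2
tr(b^2 a b a b^2 a^-1 b a) = tr(b a b^2 a b a b^2) tr(a) - tr(b a b^2 a b a b^2 a)   [inverse elimination on a] = x*y^3*z^3 - 2*x^2*y^2*z^2 - y^2*z^4 + x^3*y*z - x*y^3*z + x*y*z^3 + x^2*y^2 + 2*y^2*z^2 - x*y*z - x^2 - y^2 + 2
tr(b a b^2 a^-1 b a^-1 b^2 a) = tr(b^2 a b a b^2 a^-1 b) tr(a) - tr(b^2 a b a b^2 a^-1 b a)   [inverse elimination on a] = x^2*y^4*z^2 - x^3*y^3*z - 2*x*y^3*z^3 - x^2*y^4 + x^2*y^2*z^2 + y^2*z^4 + 2*x*y^3*z + 2*x^2*y^2 - 2*y^2*z^2 + y^2 - 2
tr(a^-1 b^2 a^-1 b a b^2 a^-1 b) = tr(b a b^2 a^-1 b a^-1 b^2) tr(a) - tr(b a b^2 a^-1 b a^-1 b^2 a)   [inverse elimination on a] = x^3*y^5*z - x^4*y^4 - 3*x^2*y^4*z^2 + x^3*y^3*z + 3*x*y^3*z^3 + x^4*y^2 + x^2*y^4 + x^2*y^2*z^2 - y^2*z^4 - x^3*y*z - 3*x*y^3*z - x*y*z^3 + 2*y^2*z^2 + x*y*z - x^2 - y^2 + 2
tr(b a^-1 b a b^2 a^-1 b^-1 a^-1 b) = tr(a^-1 b^2 a^-1 b a b^2 a^-1) tr(b) - tr(a^-1 b^2 a^-1 b a b^2 a^-1 b)   [inverse elimination on b] = x^2*y^4*z^2 - x^3*y^3*z - x*y^5*z - 2*x*y^3*z^3 + x^2*y^4 + y^4*z^2 + y^2*z^4 + x^3*y*z + 4*x*y^3*z + x*y*z^3 - 3*x^2*y^2 - y^4 - 4*y^2*z^2 - 2*x*y*z + x^2 + 4*y^2 - 2

x^2*y^4*z^2 - x^3*y^3*z - x*y^5*z - 2*x*y^3*z^3 + x^2*y^4 + y^4*z^2 + y^2*z^4 + x^3*y*z + 4*x*y^3*z + x*y*z^3 - 3*x^2*y^2 - y^4 - 4*y^2*z^2 - 2*x*y*z + x^2 + 4*y^2 - 2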